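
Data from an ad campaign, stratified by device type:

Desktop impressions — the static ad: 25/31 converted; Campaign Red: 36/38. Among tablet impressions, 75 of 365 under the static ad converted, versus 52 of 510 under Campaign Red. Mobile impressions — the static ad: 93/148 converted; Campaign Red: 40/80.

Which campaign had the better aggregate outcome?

Desktop: the static ad 25/31 = 80.6%, Campaign Red 36/38 = 94.7% → Campaign Red
Tablet: the static ad 75/365 = 20.5%, Campaign Red 52/510 = 10.2% → the static ad
Mobile: the static ad 93/148 = 62.8%, Campaign Red 40/80 = 50.0% → the static ad
Overall: the static ad 193/544 = 35.5%, Campaign Red 128/628 = 20.4% → the static ad
(Neither sweeps every device group, but the static ad has the higher pooled rate.)

the static ad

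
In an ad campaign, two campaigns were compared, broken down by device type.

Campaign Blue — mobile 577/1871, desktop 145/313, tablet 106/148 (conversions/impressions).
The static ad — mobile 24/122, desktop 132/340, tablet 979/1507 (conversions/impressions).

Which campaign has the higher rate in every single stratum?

Campaign Blue

Mobile: Campaign Blue 577/1871 = 30.8%, the static ad 24/122 = 19.7% → Campaign Blue
Desktop: Campaign Blue 145/313 = 46.3%, the static ad 132/340 = 38.8% → Campaign Blue
Tablet: Campaign Blue 106/148 = 71.6%, the static ad 979/1507 = 65.0% → Campaign Blue
Campaign Blue has the higher rate in all 3 groups.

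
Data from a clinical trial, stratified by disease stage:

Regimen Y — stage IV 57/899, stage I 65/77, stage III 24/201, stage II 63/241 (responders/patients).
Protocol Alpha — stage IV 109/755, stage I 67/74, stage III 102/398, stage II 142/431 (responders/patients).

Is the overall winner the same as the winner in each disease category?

Stage IV: Regimen Y 57/899 = 6.3%, Protocol Alpha 109/755 = 14.4% → Protocol Alpha
Stage I: Regimen Y 65/77 = 84.4%, Protocol Alpha 67/74 = 90.5% → Protocol Alpha
Stage III: Regimen Y 24/201 = 11.9%, Protocol Alpha 102/398 = 25.6% → Protocol Alpha
Stage II: Regimen Y 63/241 = 26.1%, Protocol Alpha 142/431 = 32.9% → Protocol Alpha
Overall: Regimen Y 209/1418 = 14.7%, Protocol Alpha 420/1658 = 25.3% → Protocol Alpha
Protocol Alpha wins overall and in every disease group — no reversal.

Yes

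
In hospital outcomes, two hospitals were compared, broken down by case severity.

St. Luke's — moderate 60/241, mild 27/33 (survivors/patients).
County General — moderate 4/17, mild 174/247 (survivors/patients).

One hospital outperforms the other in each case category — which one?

St. Luke's

Moderate: St. Luke's 60/241 = 24.9%, County General 4/17 = 23.5% → St. Luke's
Mild: St. Luke's 27/33 = 81.8%, County General 174/247 = 70.4% → St. Luke's
St. Luke's has the higher rate in both groups.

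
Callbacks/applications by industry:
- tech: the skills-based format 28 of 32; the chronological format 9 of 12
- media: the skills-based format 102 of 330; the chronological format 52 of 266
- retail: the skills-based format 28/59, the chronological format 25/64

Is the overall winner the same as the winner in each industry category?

Tech: the skills-based format 28/32 = 87.5%, the chronological format 9/12 = 75.0% → the skills-based format
Media: the skills-based format 102/330 = 30.9%, the chronological format 52/266 = 19.5% → the skills-based format
Retail: the skills-based format 28/59 = 47.5%, the chronological format 25/64 = 39.1% → the skills-based format
Overall: the skills-based format 158/421 = 37.5%, the chronological format 86/342 = 25.1% → the skills-based format
The skills-based format wins overall and in every industry group — no reversal.

Yes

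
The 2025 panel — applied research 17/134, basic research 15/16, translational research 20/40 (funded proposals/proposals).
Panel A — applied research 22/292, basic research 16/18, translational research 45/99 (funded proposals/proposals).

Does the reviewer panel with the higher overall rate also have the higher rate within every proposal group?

Applied research: the 2025 panel 17/134 = 12.7%, Panel A 22/292 = 7.5% → the 2025 panel
Basic research: the 2025 panel 15/16 = 93.8%, Panel A 16/18 = 88.9% → the 2025 panel
Translational research: the 2025 panel 20/40 = 50.0%, Panel A 45/99 = 45.5% → the 2025 panel
Overall: the 2025 panel 52/190 = 27.4%, Panel A 83/409 = 20.3% → the 2025 panel
The 2025 panel wins overall and in every proposal group — no reversal.

Yes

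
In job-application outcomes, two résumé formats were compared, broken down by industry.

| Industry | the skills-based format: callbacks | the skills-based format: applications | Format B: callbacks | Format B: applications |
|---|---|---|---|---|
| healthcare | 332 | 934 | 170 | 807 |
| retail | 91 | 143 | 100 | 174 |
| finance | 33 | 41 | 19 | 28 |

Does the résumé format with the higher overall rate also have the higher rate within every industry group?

Yes

Healthcare: the skills-based format 332/934 = 35.5%, Format B 170/807 = 21.1% → the skills-based format
Retail: the skills-based format 91/143 = 63.6%, Format B 100/174 = 57.5% → the skills-based format
Finance: the skills-based format 33/41 = 80.5%, Format B 19/28 = 67.9% → the skills-based format
Overall: the skills-based format 456/1118 = 40.8%, Format B 289/1009 = 28.6% → the skills-based format
The skills-based format wins overall and in every industry group — no reversal.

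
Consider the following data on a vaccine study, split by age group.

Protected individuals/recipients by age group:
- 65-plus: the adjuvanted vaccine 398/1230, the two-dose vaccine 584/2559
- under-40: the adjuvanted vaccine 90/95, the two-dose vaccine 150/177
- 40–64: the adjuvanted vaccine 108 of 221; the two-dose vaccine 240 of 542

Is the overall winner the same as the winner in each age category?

65-plus: the adjuvanted vaccine 398/1230 = 32.4%, the two-dose vaccine 584/2559 = 22.8% → the adjuvanted vaccine
Under-40: the adjuvanted vaccine 90/95 = 94.7%, the two-dose vaccine 150/177 = 84.7% → the adjuvanted vaccine
40–64: the adjuvanted vaccine 108/221 = 48.9%, the two-dose vaccine 240/542 = 44.3% → the adjuvanted vaccine
Overall: the adjuvanted vaccine 596/1546 = 38.6%, the two-dose vaccine 974/3278 = 29.7% → the adjuvanted vaccine
The adjuvanted vaccine wins overall and in every age group — no reversal.

Yes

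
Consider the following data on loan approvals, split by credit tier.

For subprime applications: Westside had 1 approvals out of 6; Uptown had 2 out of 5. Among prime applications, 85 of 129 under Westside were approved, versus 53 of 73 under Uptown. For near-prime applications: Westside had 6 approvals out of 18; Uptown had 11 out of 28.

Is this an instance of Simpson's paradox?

Subprime: Westside 1/6 = 16.7%, Uptown 2/5 = 40.0% → Uptown
Prime: Westside 85/129 = 65.9%, Uptown 53/73 = 72.6% → Uptown
Near-prime: Westside 6/18 = 33.3%, Uptown 11/28 = 39.3% → Uptown
Overall: Westside 92/153 = 60.1%, Uptown 66/106 = 62.3% → Uptown
Uptown wins overall and in every credit group — no reversal.

No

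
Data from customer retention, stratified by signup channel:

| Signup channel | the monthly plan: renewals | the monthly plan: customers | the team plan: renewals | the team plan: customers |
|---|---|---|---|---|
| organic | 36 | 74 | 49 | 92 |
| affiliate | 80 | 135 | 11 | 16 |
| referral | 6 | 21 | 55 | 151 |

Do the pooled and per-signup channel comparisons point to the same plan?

No

Organic: the monthly plan 36/74 = 48.6%, the team plan 49/92 = 53.3% → the team plan
Affiliate: the monthly plan 80/135 = 59.3%, the team plan 11/16 = 68.8% → the team plan
Referral: the monthly plan 6/21 = 28.6%, the team plan 55/151 = 36.4% → the team plan
Overall: the monthly plan 122/230 = 53.0%, the team plan 115/259 = 44.4% → the monthly plan
The team plan wins each signup group but the monthly plan wins overall — the comparison reverses. The team plan's customers skew toward referral, which has a lower base rate.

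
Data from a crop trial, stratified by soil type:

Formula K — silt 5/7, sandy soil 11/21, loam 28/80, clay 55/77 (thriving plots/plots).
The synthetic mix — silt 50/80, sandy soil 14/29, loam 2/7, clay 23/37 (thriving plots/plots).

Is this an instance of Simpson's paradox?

Silt: Formula K 5/7 = 71.4%, the synthetic mix 50/80 = 62.5% → Formula K
Sandy soil: Formula K 11/21 = 52.4%, the synthetic mix 14/29 = 48.3% → Formula K
Loam: Formula K 28/80 = 35.0%, the synthetic mix 2/7 = 28.6% → Formula K
Clay: Formula K 55/77 = 71.4%, the synthetic mix 23/37 = 62.2% → Formula K
Overall: Formula K 99/185 = 53.5%, the synthetic mix 89/153 = 58.2% → the synthetic mix
Formula K wins each soil group but the synthetic mix wins overall — the comparison reverses. Formula K's plots skew toward loam, which has a lower base rate.

Yes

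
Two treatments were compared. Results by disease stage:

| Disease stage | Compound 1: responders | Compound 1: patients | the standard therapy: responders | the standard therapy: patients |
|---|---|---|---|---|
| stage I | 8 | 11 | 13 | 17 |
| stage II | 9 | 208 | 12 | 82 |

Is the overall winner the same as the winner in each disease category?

Stage I: Compound 1 8/11 = 72.7%, the standard therapy 13/17 = 76.5% → the standard therapy
Stage II: Compound 1 9/208 = 4.3%, the standard therapy 12/82 = 14.6% → the standard therapy
Overall: Compound 1 17/219 = 7.8%, the standard therapy 25/99 = 25.3% → the standard therapy
The standard therapy wins overall and in every disease group — no reversal.

Yes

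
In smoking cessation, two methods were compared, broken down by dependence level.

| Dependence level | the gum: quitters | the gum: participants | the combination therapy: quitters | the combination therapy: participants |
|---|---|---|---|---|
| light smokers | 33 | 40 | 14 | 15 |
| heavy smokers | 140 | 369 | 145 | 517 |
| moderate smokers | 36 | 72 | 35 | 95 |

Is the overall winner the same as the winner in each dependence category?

No

Light smokers: the gum 33/40 = 82.5%, the combination therapy 14/15 = 93.3% → the combination therapy
Heavy smokers: the gum 140/369 = 37.9%, the combination therapy 145/517 = 28.0% → the gum
Moderate smokers: the gum 36/72 = 50.0%, the combination therapy 35/95 = 36.8% → the gum
Overall: the gum 209/481 = 43.5%, the combination therapy 194/627 = 30.9% → the gum
Neither sweeps: the gum wins 2 of 3 groups, the combination therapy wins 1. The gum wins overall but not every group — no Simpson reversal.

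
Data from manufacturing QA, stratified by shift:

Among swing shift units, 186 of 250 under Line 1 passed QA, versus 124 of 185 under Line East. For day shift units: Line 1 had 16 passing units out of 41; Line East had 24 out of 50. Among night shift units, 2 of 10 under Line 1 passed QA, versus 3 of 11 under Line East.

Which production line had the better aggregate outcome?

Line 1

Swing shift: Line 1 186/250 = 74.4%, Line East 124/185 = 67.0% → Line 1
Day shift: Line 1 16/41 = 39.0%, Line East 24/50 = 48.0% → Line East
Night shift: Line 1 2/10 = 20.0%, Line East 3/11 = 27.3% → Line East
Overall: Line 1 204/301 = 67.8%, Line East 151/246 = 61.4% → Line 1
(Neither sweeps every shift group, but Line 1 has the higher pooled rate.)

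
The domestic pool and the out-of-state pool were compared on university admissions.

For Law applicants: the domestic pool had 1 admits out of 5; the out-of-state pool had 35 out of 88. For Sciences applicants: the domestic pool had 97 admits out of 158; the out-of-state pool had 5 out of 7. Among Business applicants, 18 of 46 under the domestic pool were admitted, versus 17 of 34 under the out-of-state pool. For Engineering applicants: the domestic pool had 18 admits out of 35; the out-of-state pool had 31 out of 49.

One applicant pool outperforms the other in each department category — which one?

the out-of-state pool

Law: the domestic pool 1/5 = 20.0%, the out-of-state pool 35/88 = 39.8% → the out-of-state pool
Sciences: the domestic pool 97/158 = 61.4%, the out-of-state pool 5/7 = 71.4% → the out-of-state pool
Business: the domestic pool 18/46 = 39.1%, the out-of-state pool 17/34 = 50.0% → the out-of-state pool
Engineering: the domestic pool 18/35 = 51.4%, the out-of-state pool 31/49 = 63.3% → the out-of-state pool
The out-of-state pool has the higher rate in all 4 groups.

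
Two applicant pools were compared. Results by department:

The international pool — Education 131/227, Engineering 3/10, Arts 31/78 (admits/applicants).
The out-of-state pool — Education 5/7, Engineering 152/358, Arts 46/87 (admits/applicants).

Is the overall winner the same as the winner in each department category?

Education: the international pool 131/227 = 57.7%, the out-of-state pool 5/7 = 71.4% → the out-of-state pool
Engineering: the international pool 3/10 = 30.0%, the out-of-state pool 152/358 = 42.5% → the out-of-state pool
Arts: the international pool 31/78 = 39.7%, the out-of-state pool 46/87 = 52.9% → the out-of-state pool
Overall: the international pool 165/315 = 52.4%, the out-of-state pool 203/452 = 44.9% → the international pool
The out-of-state pool wins each department group but the international pool wins overall — the comparison reverses. The out-of-state pool's applicants skew toward Engineering, which has a lower base rate.

No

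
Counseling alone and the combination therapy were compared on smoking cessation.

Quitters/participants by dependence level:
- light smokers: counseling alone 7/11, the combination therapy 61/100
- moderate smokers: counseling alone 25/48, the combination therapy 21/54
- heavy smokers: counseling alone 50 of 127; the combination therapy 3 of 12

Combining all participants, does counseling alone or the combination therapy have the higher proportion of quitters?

the combination therapy

Light smokers: counseling alone 7/11 = 63.6%, the combination therapy 61/100 = 61.0% → counseling alone
Moderate smokers: counseling alone 25/48 = 52.1%, the combination therapy 21/54 = 38.9% → counseling alone
Heavy smokers: counseling alone 50/127 = 39.4%, the combination therapy 3/12 = 25.0% → counseling alone
Overall: counseling alone 82/186 = 44.1%, the combination therapy 85/166 = 51.2% → the combination therapy
(Counseling alone wins every dependence group but the combination therapy wins overall — counseling alone's participants skew toward the low-rate heavy smokers group.)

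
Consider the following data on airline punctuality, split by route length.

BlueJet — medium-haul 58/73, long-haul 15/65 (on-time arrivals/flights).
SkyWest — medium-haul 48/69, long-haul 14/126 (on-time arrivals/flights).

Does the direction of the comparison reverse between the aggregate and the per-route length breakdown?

Medium-haul: BlueJet 58/73 = 79.5%, SkyWest 48/69 = 69.6% → BlueJet
Long-haul: BlueJet 15/65 = 23.1%, SkyWest 14/126 = 11.1% → BlueJet
Overall: BlueJet 73/138 = 52.9%, SkyWest 62/195 = 31.8% → BlueJet
BlueJet wins overall and in every route group — no reversal.

No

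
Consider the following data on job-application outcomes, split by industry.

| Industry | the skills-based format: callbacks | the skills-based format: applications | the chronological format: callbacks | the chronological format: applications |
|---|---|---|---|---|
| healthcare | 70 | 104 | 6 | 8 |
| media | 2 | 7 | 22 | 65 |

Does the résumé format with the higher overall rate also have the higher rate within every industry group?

No

Healthcare: the skills-based format 70/104 = 67.3%, the chronological format 6/8 = 75.0% → the chronological format
Media: the skills-based format 2/7 = 28.6%, the chronological format 22/65 = 33.8% → the chronological format
Overall: the skills-based format 72/111 = 64.9%, the chronological format 28/73 = 38.4% → the skills-based format
The chronological format wins each industry group but the skills-based format wins overall — the comparison reverses. The chronological format's applications skew toward media, which has a lower base rate.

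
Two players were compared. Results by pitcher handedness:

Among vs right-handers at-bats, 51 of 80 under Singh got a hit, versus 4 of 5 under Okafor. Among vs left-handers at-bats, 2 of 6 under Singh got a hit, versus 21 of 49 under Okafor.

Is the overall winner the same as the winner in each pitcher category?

Vs right-handers: Singh 51/80 = 63.8%, Okafor 4/5 = 80.0% → Okafor
Vs left-handers: Singh 2/6 = 33.3%, Okafor 21/49 = 42.9% → Okafor
Overall: Singh 53/86 = 61.6%, Okafor 25/54 = 46.3% → Singh
Okafor wins each pitcher group but Singh wins overall — the comparison reverses. Okafor's at-bats skew toward vs left-handers, which has a lower base rate.

No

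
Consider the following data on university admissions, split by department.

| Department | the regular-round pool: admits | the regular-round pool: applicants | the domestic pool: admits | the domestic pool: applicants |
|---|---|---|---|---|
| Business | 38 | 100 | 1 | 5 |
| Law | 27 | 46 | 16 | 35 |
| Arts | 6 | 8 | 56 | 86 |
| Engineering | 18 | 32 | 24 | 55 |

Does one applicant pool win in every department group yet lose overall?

Yes

Business: the regular-round pool 38/100 = 38.0%, the domestic pool 1/5 = 20.0% → the regular-round pool
Law: the regular-round pool 27/46 = 58.7%, the domestic pool 16/35 = 45.7% → the regular-round pool
Arts: the regular-round pool 6/8 = 75.0%, the domestic pool 56/86 = 65.1% → the regular-round pool
Engineering: the regular-round pool 18/32 = 56.2%, the domestic pool 24/55 = 43.6% → the regular-round pool
Overall: the regular-round pool 89/186 = 47.8%, the domestic pool 97/181 = 53.6% → the domestic pool
The regular-round pool wins each department group but the domestic pool wins overall — the comparison reverses. The regular-round pool's applicants skew toward Business, which has a lower base rate.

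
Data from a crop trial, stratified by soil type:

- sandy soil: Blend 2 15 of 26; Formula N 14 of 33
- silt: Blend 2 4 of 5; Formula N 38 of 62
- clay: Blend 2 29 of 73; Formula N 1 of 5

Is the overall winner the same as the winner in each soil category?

No

Sandy soil: Blend 2 15/26 = 57.7%, Formula N 14/33 = 42.4% → Blend 2
Silt: Blend 2 4/5 = 80.0%, Formula N 38/62 = 61.3% → Blend 2
Clay: Blend 2 29/73 = 39.7%, Formula N 1/5 = 20.0% → Blend 2
Overall: Blend 2 48/104 = 46.2%, Formula N 53/100 = 53.0% → Formula N
Blend 2 wins each soil group but Formula N wins overall — the comparison reverses. Blend 2's plots skew toward clay, which has a lower base rate.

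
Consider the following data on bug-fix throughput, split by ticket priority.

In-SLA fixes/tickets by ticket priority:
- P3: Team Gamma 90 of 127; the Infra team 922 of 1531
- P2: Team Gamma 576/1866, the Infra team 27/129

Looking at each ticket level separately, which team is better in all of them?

P3: Team Gamma 90/127 = 70.9%, the Infra team 922/1531 = 60.2% → Team Gamma
P2: Team Gamma 576/1866 = 30.9%, the Infra team 27/129 = 20.9% → Team Gamma
Team Gamma has the higher rate in both groups.

Team Gamma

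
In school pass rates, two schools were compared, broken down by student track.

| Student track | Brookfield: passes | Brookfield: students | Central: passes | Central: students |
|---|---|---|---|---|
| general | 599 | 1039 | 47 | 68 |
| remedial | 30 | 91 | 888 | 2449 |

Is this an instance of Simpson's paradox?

General: Brookfield 599/1039 = 57.7%, Central 47/68 = 69.1% → Central
Remedial: Brookfield 30/91 = 33.0%, Central 888/2449 = 36.3% → Central
Overall: Brookfield 629/1130 = 55.7%, Central 935/2517 = 37.1% → Brookfield
Central wins each student group but Brookfield wins overall — the comparison reverses. Central's students skew toward remedial, which has a lower base rate.

Yes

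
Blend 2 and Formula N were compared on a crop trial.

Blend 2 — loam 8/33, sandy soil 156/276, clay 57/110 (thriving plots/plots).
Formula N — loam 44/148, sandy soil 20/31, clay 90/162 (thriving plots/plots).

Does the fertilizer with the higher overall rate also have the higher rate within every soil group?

No

Loam: Blend 2 8/33 = 24.2%, Formula N 44/148 = 29.7% → Formula N
Sandy soil: Blend 2 156/276 = 56.5%, Formula N 20/31 = 64.5% → Formula N
Clay: Blend 2 57/110 = 51.8%, Formula N 90/162 = 55.6% → Formula N
Overall: Blend 2 221/419 = 52.7%, Formula N 154/341 = 45.2% → Blend 2
Formula N wins each soil group but Blend 2 wins overall — the comparison reverses. Formula N's plots skew toward loam, which has a lower base rate.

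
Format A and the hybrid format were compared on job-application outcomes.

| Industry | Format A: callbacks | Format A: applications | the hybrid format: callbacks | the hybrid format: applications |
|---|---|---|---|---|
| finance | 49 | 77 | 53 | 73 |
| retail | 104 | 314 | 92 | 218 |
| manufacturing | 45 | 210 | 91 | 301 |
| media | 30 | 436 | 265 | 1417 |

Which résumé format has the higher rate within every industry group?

Finance: Format A 49/77 = 63.6%, the hybrid format 53/73 = 72.6% → the hybrid format
Retail: Format A 104/314 = 33.1%, the hybrid format 92/218 = 42.2% → the hybrid format
Manufacturing: Format A 45/210 = 21.4%, the hybrid format 91/301 = 30.2% → the hybrid format
Media: Format A 30/436 = 6.9%, the hybrid format 265/1417 = 18.7% → the hybrid format
The hybrid format has the higher rate in all 4 groups.

the hybrid format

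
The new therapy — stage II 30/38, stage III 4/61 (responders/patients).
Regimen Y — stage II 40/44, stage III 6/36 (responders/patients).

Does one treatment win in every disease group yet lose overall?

No

Stage II: the new therapy 30/38 = 78.9%, Regimen Y 40/44 = 90.9% → Regimen Y
Stage III: the new therapy 4/61 = 6.6%, Regimen Y 6/36 = 16.7% → Regimen Y
Overall: the new therapy 34/99 = 34.3%, Regimen Y 46/80 = 57.5% → Regimen Y
Regimen Y wins overall and in every disease group — no reversal.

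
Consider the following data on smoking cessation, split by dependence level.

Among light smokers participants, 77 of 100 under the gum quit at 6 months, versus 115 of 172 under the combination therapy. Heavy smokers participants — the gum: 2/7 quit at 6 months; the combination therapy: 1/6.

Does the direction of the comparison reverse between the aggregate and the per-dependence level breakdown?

Light smokers: the gum 77/100 = 77.0%, the combination therapy 115/172 = 66.9% → the gum
Heavy smokers: the gum 2/7 = 28.6%, the combination therapy 1/6 = 16.7% → the gum
Overall: the gum 79/107 = 73.8%, the combination therapy 116/178 = 65.2% → the gum
The gum wins overall and in every dependence group — no reversal.

No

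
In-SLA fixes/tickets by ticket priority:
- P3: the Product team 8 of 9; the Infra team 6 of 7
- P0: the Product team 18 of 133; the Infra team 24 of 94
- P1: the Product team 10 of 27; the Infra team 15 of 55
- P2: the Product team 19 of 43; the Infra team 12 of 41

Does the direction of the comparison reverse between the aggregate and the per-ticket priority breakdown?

No

P3: the Product team 8/9 = 88.9%, the Infra team 6/7 = 85.7% → the Product team
P0: the Product team 18/133 = 13.5%, the Infra team 24/94 = 25.5% → the Infra team
P1: the Product team 10/27 = 37.0%, the Infra team 15/55 = 27.3% → the Product team
P2: the Product team 19/43 = 44.2%, the Infra team 12/41 = 29.3% → the Product team
Overall: the Product team 55/212 = 25.9%, the Infra team 57/197 = 28.9% → the Infra team
Neither sweeps: the Product team wins 3 of 4 groups, the Infra team wins 1. The Infra team wins overall but not every group — no Simpson reversal.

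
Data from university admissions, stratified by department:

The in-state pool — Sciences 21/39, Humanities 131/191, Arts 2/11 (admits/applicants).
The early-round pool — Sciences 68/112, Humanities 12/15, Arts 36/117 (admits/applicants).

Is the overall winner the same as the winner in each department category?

No

Sciences: the in-state pool 21/39 = 53.8%, the early-round pool 68/112 = 60.7% → the early-round pool
Humanities: the in-state pool 131/191 = 68.6%, the early-round pool 12/15 = 80.0% → the early-round pool
Arts: the in-state pool 2/11 = 18.2%, the early-round pool 36/117 = 30.8% → the early-round pool
Overall: the in-state pool 154/241 = 63.9%, the early-round pool 116/244 = 47.5% → the in-state pool
The early-round pool wins each department group but the in-state pool wins overall — the comparison reverses. The early-round pool's applicants skew toward Arts, which has a lower base rate.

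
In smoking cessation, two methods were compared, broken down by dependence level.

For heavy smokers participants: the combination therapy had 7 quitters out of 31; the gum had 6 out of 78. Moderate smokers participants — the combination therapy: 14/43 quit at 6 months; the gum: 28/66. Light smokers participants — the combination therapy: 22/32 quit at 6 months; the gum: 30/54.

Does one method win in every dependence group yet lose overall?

No

Heavy smokers: the combination therapy 7/31 = 22.6%, the gum 6/78 = 7.7% → the combination therapy
Moderate smokers: the combination therapy 14/43 = 32.6%, the gum 28/66 = 42.4% → the gum
Light smokers: the combination therapy 22/32 = 68.8%, the gum 30/54 = 55.6% → the combination therapy
Overall: the combination therapy 43/106 = 40.6%, the gum 64/198 = 32.3% → the combination therapy
Neither sweeps: the combination therapy wins 2 of 3 groups, the gum wins 1. The combination therapy wins overall but not every group — no Simpson reversal.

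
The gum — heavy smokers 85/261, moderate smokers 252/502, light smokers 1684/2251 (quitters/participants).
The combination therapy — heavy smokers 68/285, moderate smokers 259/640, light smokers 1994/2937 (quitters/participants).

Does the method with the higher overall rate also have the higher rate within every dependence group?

Yes

Heavy smokers: the gum 85/261 = 32.6%, the combination therapy 68/285 = 23.9% → the gum
Moderate smokers: the gum 252/502 = 50.2%, the combination therapy 259/640 = 40.5% → the gum
Light smokers: the gum 1684/2251 = 74.8%, the combination therapy 1994/2937 = 67.9% → the gum
Overall: the gum 2021/3014 = 67.1%, the combination therapy 2321/3862 = 60.1% → the gum
The gum wins overall and in every dependence group — no reversal.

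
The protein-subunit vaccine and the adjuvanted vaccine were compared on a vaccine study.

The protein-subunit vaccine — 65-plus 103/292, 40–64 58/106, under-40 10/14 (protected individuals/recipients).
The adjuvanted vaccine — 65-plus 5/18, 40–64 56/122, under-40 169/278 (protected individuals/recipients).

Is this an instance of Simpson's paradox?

65-plus: the protein-subunit vaccine 103/292 = 35.3%, the adjuvanted vaccine 5/18 = 27.8% → the protein-subunit vaccine
40–64: the protein-subunit vaccine 58/106 = 54.7%, the adjuvanted vaccine 56/122 = 45.9% → the protein-subunit vaccine
Under-40: the protein-subunit vaccine 10/14 = 71.4%, the adjuvanted vaccine 169/278 = 60.8% → the protein-subunit vaccine
Overall: the protein-subunit vaccine 171/412 = 41.5%, the adjuvanted vaccine 230/418 = 55.0% → the adjuvanted vaccine
The protein-subunit vaccine wins each age group but the adjuvanted vaccine wins overall — the comparison reverses. The protein-subunit vaccine's recipients skew toward 65-plus, which has a lower base rate.

Yes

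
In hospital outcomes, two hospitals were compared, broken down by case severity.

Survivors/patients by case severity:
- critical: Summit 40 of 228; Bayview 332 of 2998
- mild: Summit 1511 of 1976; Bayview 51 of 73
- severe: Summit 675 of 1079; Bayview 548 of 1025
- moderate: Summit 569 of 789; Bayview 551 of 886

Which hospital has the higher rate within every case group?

Critical: Summit 40/228 = 17.5%, Bayview 332/2998 = 11.1% → Summit
Mild: Summit 1511/1976 = 76.5%, Bayview 51/73 = 69.9% → Summit
Severe: Summit 675/1079 = 62.6%, Bayview 548/1025 = 53.5% → Summit
Moderate: Summit 569/789 = 72.1%, Bayview 551/886 = 62.2% → Summit
Summit has the higher rate in all 4 groups.

Summit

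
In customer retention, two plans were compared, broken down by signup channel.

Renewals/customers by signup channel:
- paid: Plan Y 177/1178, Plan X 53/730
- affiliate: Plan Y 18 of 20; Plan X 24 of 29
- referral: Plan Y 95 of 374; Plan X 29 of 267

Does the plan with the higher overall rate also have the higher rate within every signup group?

Paid: Plan Y 177/1178 = 15.0%, Plan X 53/730 = 7.3% → Plan Y
Affiliate: Plan Y 18/20 = 90.0%, Plan X 24/29 = 82.8% → Plan Y
Referral: Plan Y 95/374 = 25.4%, Plan X 29/267 = 10.9% → Plan Y
Overall: Plan Y 290/1572 = 18.4%, Plan X 106/1026 = 10.3% → Plan Y
Plan Y wins overall and in every signup group — no reversal.

Yes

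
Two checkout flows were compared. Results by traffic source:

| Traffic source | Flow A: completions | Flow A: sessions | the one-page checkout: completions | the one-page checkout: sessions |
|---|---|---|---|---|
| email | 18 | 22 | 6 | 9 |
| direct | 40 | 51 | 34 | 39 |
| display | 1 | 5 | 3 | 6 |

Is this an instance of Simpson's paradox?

Email: Flow A 18/22 = 81.8%, the one-page checkout 6/9 = 66.7% → Flow A
Direct: Flow A 40/51 = 78.4%, the one-page checkout 34/39 = 87.2% → the one-page checkout
Display: Flow A 1/5 = 20.0%, the one-page checkout 3/6 = 50.0% → the one-page checkout
Overall: Flow A 59/78 = 75.6%, the one-page checkout 43/54 = 79.6% → the one-page checkout
Neither sweeps: Flow A wins 1 of 3 groups, the one-page checkout wins 2. The one-page checkout wins overall but not every group — no Simpson reversal.

No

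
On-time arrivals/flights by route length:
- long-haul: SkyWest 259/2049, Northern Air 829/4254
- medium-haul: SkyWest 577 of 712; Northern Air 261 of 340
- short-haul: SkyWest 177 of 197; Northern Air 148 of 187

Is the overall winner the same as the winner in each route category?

No

Long-haul: SkyWest 259/2049 = 12.6%, Northern Air 829/4254 = 19.5% → Northern Air
Medium-haul: SkyWest 577/712 = 81.0%, Northern Air 261/340 = 76.8% → SkyWest
Short-haul: SkyWest 177/197 = 89.8%, Northern Air 148/187 = 79.1% → SkyWest
Overall: SkyWest 1013/2958 = 34.2%, Northern Air 1238/4781 = 25.9% → SkyWest
Neither sweeps: SkyWest wins 2 of 3 groups, Northern Air wins 1. SkyWest wins overall but not every group — no Simpson reversal.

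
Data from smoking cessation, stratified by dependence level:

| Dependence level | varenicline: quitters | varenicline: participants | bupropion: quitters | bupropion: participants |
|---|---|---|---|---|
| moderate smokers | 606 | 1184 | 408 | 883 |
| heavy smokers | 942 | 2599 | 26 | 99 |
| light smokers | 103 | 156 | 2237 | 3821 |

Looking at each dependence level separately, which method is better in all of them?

varenicline

Moderate smokers: varenicline 606/1184 = 51.2%, bupropion 408/883 = 46.2% → varenicline
Heavy smokers: varenicline 942/2599 = 36.2%, bupropion 26/99 = 26.3% → varenicline
Light smokers: varenicline 103/156 = 66.0%, bupropion 2237/3821 = 58.5% → varenicline
Varenicline has the higher rate in all 3 groups.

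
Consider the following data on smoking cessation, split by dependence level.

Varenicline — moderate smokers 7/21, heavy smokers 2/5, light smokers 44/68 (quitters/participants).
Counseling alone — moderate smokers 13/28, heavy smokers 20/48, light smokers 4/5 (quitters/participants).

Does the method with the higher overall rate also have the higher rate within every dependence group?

No

Moderate smokers: varenicline 7/21 = 33.3%, counseling alone 13/28 = 46.4% → counseling alone
Heavy smokers: varenicline 2/5 = 40.0%, counseling alone 20/48 = 41.7% → counseling alone
Light smokers: varenicline 44/68 = 64.7%, counseling alone 4/5 = 80.0% → counseling alone
Overall: varenicline 53/94 = 56.4%, counseling alone 37/81 = 45.7% → varenicline
Counseling alone wins each dependence group but varenicline wins overall — the comparison reverses. Counseling alone's participants skew toward heavy smokers, which has a lower base rate.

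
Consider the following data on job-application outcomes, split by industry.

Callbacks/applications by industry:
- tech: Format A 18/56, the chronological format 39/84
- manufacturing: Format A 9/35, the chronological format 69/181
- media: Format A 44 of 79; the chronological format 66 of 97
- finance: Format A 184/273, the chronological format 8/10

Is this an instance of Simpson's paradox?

Yes

Tech: Format A 18/56 = 32.1%, the chronological format 39/84 = 46.4% → the chronological format
Manufacturing: Format A 9/35 = 25.7%, the chronological format 69/181 = 38.1% → the chronological format
Media: Format A 44/79 = 55.7%, the chronological format 66/97 = 68.0% → the chronological format
Finance: Format A 184/273 = 67.4%, the chronological format 8/10 = 80.0% → the chronological format
Overall: Format A 255/443 = 57.6%, the chronological format 182/372 = 48.9% → Format A
The chronological format wins each industry group but Format A wins overall — the comparison reverses. The chronological format's applications skew toward manufacturing, which has a lower base rate.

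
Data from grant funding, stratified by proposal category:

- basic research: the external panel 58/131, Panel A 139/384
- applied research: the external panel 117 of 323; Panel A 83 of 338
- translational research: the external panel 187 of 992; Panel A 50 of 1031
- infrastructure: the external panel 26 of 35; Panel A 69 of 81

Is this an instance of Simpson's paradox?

No

Basic research: the external panel 58/131 = 44.3%, Panel A 139/384 = 36.2% → the external panel
Applied research: the external panel 117/323 = 36.2%, Panel A 83/338 = 24.6% → the external panel
Translational research: the external panel 187/992 = 18.9%, Panel A 50/1031 = 4.8% → the external panel
Infrastructure: the external panel 26/35 = 74.3%, Panel A 69/81 = 85.2% → Panel A
Overall: the external panel 388/1481 = 26.2%, Panel A 341/1834 = 18.6% → the external panel
Neither sweeps: the external panel wins 3 of 4 groups, Panel A wins 1. The external panel wins overall but not every group — no Simpson reversal.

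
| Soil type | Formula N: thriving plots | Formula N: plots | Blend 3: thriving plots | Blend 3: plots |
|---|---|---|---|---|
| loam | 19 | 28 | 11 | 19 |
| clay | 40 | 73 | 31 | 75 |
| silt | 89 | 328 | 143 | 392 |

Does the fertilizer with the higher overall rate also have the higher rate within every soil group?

Loam: Formula N 19/28 = 67.9%, Blend 3 11/19 = 57.9% → Formula N
Clay: Formula N 40/73 = 54.8%, Blend 3 31/75 = 41.3% → Formula N
Silt: Formula N 89/328 = 27.1%, Blend 3 143/392 = 36.5% → Blend 3
Overall: Formula N 148/429 = 34.5%, Blend 3 185/486 = 38.1% → Blend 3
Neither sweeps: Formula N wins 2 of 3 groups, Blend 3 wins 1. Blend 3 wins overall but not every group — no Simpson reversal.

No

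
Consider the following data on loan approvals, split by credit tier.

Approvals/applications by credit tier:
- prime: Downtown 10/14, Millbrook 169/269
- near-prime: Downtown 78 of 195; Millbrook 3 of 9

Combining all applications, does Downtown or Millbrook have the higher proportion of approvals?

Millbrook

Prime: Downtown 10/14 = 71.4%, Millbrook 169/269 = 62.8% → Downtown
Near-prime: Downtown 78/195 = 40.0%, Millbrook 3/9 = 33.3% → Downtown
Overall: Downtown 88/209 = 42.1%, Millbrook 172/278 = 61.9% → Millbrook
(Downtown wins every credit group but Millbrook wins overall — Downtown's applications skew toward the low-rate near-prime group.)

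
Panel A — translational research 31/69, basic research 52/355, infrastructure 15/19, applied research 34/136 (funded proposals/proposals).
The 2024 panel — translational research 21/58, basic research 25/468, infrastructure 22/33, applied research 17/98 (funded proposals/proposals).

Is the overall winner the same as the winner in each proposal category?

Translational research: Panel A 31/69 = 44.9%, the 2024 panel 21/58 = 36.2% → Panel A
Basic research: Panel A 52/355 = 14.6%, the 2024 panel 25/468 = 5.3% → Panel A
Infrastructure: Panel A 15/19 = 78.9%, the 2024 panel 22/33 = 66.7% → Panel A
Applied research: Panel A 34/136 = 25.0%, the 2024 panel 17/98 = 17.3% → Panel A
Overall: Panel A 132/579 = 22.8%, the 2024 panel 85/657 = 12.9% → Panel A
Panel A wins overall and in every proposal group — no reversal.

Yes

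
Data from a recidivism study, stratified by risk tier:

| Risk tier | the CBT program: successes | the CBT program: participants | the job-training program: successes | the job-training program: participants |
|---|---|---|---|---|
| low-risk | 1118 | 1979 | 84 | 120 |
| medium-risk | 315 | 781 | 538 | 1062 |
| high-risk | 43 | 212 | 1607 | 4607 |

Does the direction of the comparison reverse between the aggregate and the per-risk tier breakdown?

Yes

Low-risk: the CBT program 1118/1979 = 56.5%, the job-training program 84/120 = 70.0% → the job-training program
Medium-risk: the CBT program 315/781 = 40.3%, the job-training program 538/1062 = 50.7% → the job-training program
High-risk: the CBT program 43/212 = 20.3%, the job-training program 1607/4607 = 34.9% → the job-training program
Overall: the CBT program 1476/2972 = 49.7%, the job-training program 2229/5789 = 38.5% → the CBT program
The job-training program wins each risk group but the CBT program wins overall — the comparison reverses. The job-training program's participants skew toward high-risk, which has a lower base rate.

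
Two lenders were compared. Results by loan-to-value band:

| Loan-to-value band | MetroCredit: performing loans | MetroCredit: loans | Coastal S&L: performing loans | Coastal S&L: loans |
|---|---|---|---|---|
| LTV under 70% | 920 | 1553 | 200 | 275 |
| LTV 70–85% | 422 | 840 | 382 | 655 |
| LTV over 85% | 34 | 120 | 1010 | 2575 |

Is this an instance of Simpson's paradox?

LTV under 70%: MetroCredit 920/1553 = 59.2%, Coastal S&L 200/275 = 72.7% → Coastal S&L
LTV 70–85%: MetroCredit 422/840 = 50.2%, Coastal S&L 382/655 = 58.3% → Coastal S&L
LTV over 85%: MetroCredit 34/120 = 28.3%, Coastal S&L 1010/2575 = 39.2% → Coastal S&L
Overall: MetroCredit 1376/2513 = 54.8%, Coastal S&L 1592/3505 = 45.4% → MetroCredit
Coastal S&L wins each loan-to-value group but MetroCredit wins overall — the comparison reverses. Coastal S&L's loans skew toward LTV over 85%, which has a lower base rate.

Yes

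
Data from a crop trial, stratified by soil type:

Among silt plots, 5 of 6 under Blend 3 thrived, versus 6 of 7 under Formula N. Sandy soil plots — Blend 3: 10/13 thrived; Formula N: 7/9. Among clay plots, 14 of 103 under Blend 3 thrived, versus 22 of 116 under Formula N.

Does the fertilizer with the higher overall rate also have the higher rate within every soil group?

Silt: Blend 3 5/6 = 83.3%, Formula N 6/7 = 85.7% → Formula N
Sandy soil: Blend 3 10/13 = 76.9%, Formula N 7/9 = 77.8% → Formula N
Clay: Blend 3 14/103 = 13.6%, Formula N 22/116 = 19.0% → Formula N
Overall: Blend 3 29/122 = 23.8%, Formula N 35/132 = 26.5% → Formula N
Formula N wins overall and in every soil group — no reversal.

Yes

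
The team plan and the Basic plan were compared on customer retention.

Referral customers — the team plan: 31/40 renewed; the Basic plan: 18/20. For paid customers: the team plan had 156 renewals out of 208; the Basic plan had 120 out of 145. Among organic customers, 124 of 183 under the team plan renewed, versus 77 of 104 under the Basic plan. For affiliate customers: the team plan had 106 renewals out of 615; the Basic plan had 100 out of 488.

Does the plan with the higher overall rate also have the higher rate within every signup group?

Yes

Referral: the team plan 31/40 = 77.5%, the Basic plan 18/20 = 90.0% → the Basic plan
Paid: the team plan 156/208 = 75.0%, the Basic plan 120/145 = 82.8% → the Basic plan
Organic: the team plan 124/183 = 67.8%, the Basic plan 77/104 = 74.0% → the Basic plan
Affiliate: the team plan 106/615 = 17.2%, the Basic plan 100/488 = 20.5% → the Basic plan
Overall: the team plan 417/1046 = 39.9%, the Basic plan 315/757 = 41.6% → the Basic plan
The Basic plan wins overall and in every signup group — no reversal.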